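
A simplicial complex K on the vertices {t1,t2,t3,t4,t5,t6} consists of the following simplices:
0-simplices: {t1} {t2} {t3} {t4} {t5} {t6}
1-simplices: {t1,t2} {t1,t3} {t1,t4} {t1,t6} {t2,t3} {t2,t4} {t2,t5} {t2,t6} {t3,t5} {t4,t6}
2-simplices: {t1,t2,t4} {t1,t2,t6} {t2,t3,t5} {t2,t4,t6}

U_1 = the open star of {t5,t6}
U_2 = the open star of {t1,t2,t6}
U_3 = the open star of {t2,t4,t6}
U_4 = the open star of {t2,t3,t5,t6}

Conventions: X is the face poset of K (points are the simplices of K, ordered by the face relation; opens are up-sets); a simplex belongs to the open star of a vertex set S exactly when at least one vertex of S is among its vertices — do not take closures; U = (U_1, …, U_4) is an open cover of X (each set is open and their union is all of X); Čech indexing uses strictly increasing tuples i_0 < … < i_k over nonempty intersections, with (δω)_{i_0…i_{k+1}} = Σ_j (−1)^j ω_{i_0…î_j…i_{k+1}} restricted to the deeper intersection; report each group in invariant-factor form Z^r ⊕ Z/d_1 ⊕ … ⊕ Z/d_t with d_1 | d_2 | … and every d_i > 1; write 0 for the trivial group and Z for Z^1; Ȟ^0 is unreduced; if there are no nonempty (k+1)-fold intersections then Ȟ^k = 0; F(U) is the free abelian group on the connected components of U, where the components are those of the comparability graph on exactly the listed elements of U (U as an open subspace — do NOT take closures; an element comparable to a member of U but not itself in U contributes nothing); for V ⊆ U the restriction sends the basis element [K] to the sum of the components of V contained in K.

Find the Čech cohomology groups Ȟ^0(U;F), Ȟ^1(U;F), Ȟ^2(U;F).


Ȟ^0 = Z, Ȟ^1 = Z and Ȟ^2 = 0

nerve of the cover:
  U1={{t5},{t6},{t1,t6},{t2,t5},{t2,t6},{t3,t5},{t4,t6},{t1,t2,t6},{t2,t3,t5},{t2,t4,t6}} U2={{t1},{t2},{t6},{t1,t2},{t1,t3},{t1,t4},{t1,t6},{t2,t3},{t2,t4},{t2,t5},{t2,t6},{t4,t6},{t1,t2,t4},{t1,t2,t6},{t2,t3,t5},{t2,t4,t6}} U3={{t2},{t4},{t6},{t1,t2},{t1,t4},{t1,t6},{t2,t3},{t2,t4},{t2,t5},{t2,t6},{t4,t6},{t1,t2,t4},{t1,t2,t6},{t2,t3,t5},{t2,t4,t6}} U4={{t2},{t3},{t5},{t6},{t1,t2},{t1,t3},{t1,t6},{t2,t3},{t2,t4},{t2,t5},{t2,t6},{t3,t5},{t4,t6},{t1,t2,t4},{t1,t2,t6},{t2,t3,t5},{t2,t4,t6}}
  U12={{t6},{t1,t6},{t2,t5},{t2,t6},{t4,t6},{t1,t2,t6},{t2,t3,t5},{t2,t4,t6}} U13={{t6},{t1,t6},{t2,t5},{t2,t6},{t4,t6},{t1,t2,t6},{t2,t3,t5},{t2,t4,t6}} U14={{t5},{t6},{t1,t6},{t2,t5},{t2,t6},{t3,t5},{t4,t6},{t1,t2,t6},{t2,t3,t5},{t2,t4,t6}} U23={{t2},{t6},{t1,t2},{t1,t4},{t1,t6},{t2,t3},{t2,t4},{t2,t5},{t2,t6},{t4,t6},{t1,t2,t4},{t1,t2,t6},{t2,t3,t5},{t2,t4,t6}} U24={{t2},{t6},{t1,t2},{t1,t3},{t1,t6},{t2,t3},{t2,t4},{t2,t5},{t2,t6},{t4,t6},{t1,t2,t4},{t1,t2,t6},{t2,t3,t5},{t2,t4,t6}} U34={{t2},{t6},{t1,t2},{t1,t6},{t2,t3},{t2,t4},{t2,t5},{t2,t6},{t4,t6},{t1,t2,t4},{t1,t2,t6},{t2,t3,t5},{t2,t4,t6}}
  U123={{t6},{t1,t6},{t2,t5},{t2,t6},{t4,t6},{t1,t2,t6},{t2,t3,t5},{t2,t4,t6}} U124={{t6},{t1,t6},{t2,t5},{t2,t6},{t4,t6},{t1,t2,t6},{t2,t3,t5},{t2,t4,t6}} U134={{t6},{t1,t6},{t2,t5},{t2,t6},{t4,t6},{t1,t2,t6},{t2,t3,t5},{t2,t4,t6}} U234={{t2},{t6},{t1,t2},{t1,t6},{t2,t3},{t2,t4},{t2,t5},{t2,t6},{t4,t6},{t1,t2,t4},{t1,t2,t6},{t2,t3,t5},{t2,t4,t6}}
  U1234={{t6},{t1,t6},{t2,t5},{t2,t6},{t4,t6},{t1,t2,t6},{t2,t3,t5},{t2,t4,t6}}
components per intersection:
  U1: {{t5},{t2,t5},{t3,t5},{t2,t3,t5}} {{t6},{t1,t6},{t2,t6},{t4,t6},{t1,t2,t6},{t2,t4,t6}}
  U2: {{t1},{t2},{t6},{t1,t2},{t1,t3},{t1,t4},{t1,t6},{t2,t3},{t2,t4},{t2,t5},{t2,t6},{t4,t6},{t1,t2,t4},{t1,t2,t6},{t2,t3,t5},{t2,t4,t6}}
  U3: {{t2},{t4},{t6},{t1,t2},{t1,t4},{t1,t6},{t2,t3},{t2,t4},{t2,t5},{t2,t6},{t4,t6},{t1,t2,t4},{t1,t2,t6},{t2,t3,t5},{t2,t4,t6}}
  U4: {{t2},{t3},{t5},{t6},{t1,t2},{t1,t3},{t1,t6},{t2,t3},{t2,t4},{t2,t5},{t2,t6},{t3,t5},{t4,t6},{t1,t2,t4},{t1,t2,t6},{t2,t3,t5},{t2,t4,t6}}
  U12: {{t6},{t1,t6},{t2,t6},{t4,t6},{t1,t2,t6},{t2,t4,t6}} {{t2,t5},{t2,t3,t5}}
  U13: {{t6},{t1,t6},{t2,t6},{t4,t6},{t1,t2,t6},{t2,t4,t6}} {{t2,t5},{t2,t3,t5}}
  U14: {{t5},{t2,t5},{t3,t5},{t2,t3,t5}} {{t6},{t1,t6},{t2,t6},{t4,t6},{t1,t2,t6},{t2,t4,t6}}
  U23: {{t2},{t6},{t1,t2},{t1,t4},{t1,t6},{t2,t3},{t2,t4},{t2,t5},{t2,t6},{t4,t6},{t1,t2,t4},{t1,t2,t6},{t2,t3,t5},{t2,t4,t6}}
  U24: {{t2},{t6},{t1,t2},{t1,t6},{t2,t3},{t2,t4},{t2,t5},{t2,t6},{t4,t6},{t1,t2,t4},{t1,t2,t6},{t2,t3,t5},{t2,t4,t6}} {{t1,t3}}
  U34: {{t2},{t6},{t1,t2},{t1,t6},{t2,t3},{t2,t4},{t2,t5},{t2,t6},{t4,t6},{t1,t2,t4},{t1,t2,t6},{t2,t3,t5},{t2,t4,t6}}
  U123: {{t6},{t1,t6},{t2,t6},{t4,t6},{t1,t2,t6},{t2,t4,t6}} {{t2,t5},{t2,t3,t5}}
  U124: {{t6},{t1,t6},{t2,t6},{t4,t6},{t1,t2,t6},{t2,t4,t6}} {{t2,t5},{t2,t3,t5}}
  U134: {{t6},{t1,t6},{t2,t6},{t4,t6},{t1,t2,t6},{t2,t4,t6}} {{t2,t5},{t2,t3,t5}}
  U234: {{t2},{t6},{t1,t2},{t1,t6},{t2,t3},{t2,t4},{t2,t5},{t2,t6},{t4,t6},{t1,t2,t4},{t1,t2,t6},{t2,t3,t5},{t2,t4,t6}}
  U1234: {{t6},{t1,t6},{t2,t6},{t4,t6},{t1,t2,t6},{t2,t4,t6}} {{t2,t5},{t2,t3,t5}}
C dims 5,10,7,2; δ0: rk 4, SNF 1^4; δ1: rk 5, SNF 1^5; δ2: rk 2, SNF 1^2
Ȟ^0 = (5 − 4) − 0 = 1, so Ȟ^0 ≅ Z
Ȟ^1 = (10 − 5) − 4 = 1, so Ȟ^1 ≅ Z
Ȟ^2 = (7 − 2) − 5 = 0, so Ȟ^2 ≅ 0


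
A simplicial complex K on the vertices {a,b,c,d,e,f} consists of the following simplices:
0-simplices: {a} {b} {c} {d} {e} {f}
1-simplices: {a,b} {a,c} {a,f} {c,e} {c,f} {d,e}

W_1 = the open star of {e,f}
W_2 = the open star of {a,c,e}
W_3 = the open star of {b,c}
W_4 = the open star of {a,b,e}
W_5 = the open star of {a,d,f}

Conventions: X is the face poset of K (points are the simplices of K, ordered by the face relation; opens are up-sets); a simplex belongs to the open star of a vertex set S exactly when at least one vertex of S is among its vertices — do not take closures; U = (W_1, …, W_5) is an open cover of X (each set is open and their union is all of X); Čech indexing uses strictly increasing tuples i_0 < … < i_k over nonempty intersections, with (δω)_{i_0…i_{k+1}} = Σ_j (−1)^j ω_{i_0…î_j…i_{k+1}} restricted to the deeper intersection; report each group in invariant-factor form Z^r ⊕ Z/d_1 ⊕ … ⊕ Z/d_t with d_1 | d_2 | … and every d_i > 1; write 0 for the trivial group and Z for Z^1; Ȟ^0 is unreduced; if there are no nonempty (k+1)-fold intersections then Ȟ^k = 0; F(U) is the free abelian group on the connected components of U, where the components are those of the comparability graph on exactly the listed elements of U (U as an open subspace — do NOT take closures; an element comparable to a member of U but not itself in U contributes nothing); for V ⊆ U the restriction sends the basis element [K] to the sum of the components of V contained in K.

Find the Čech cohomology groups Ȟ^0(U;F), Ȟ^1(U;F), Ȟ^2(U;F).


nerve of the cover:
  W1={{e},{f},{a,f},{c,e},{c,f},{d,e}} W2={{a},{c},{e},{a,b},{a,c},{a,f},{c,e},{c,f},{d,e}} W3={{b},{c},{a,b},{a,c},{c,e},{c,f}} W4={{a},{b},{e},{a,b},{a,c},{a,f},{c,e},{d,e}} W5={{a},{d},{f},{a,b},{a,c},{a,f},{c,f},{d,e}}
  W12={{e},{a,f},{c,e},{c,f},{d,e}} W13={{c,e},{c,f}} W14={{e},{a,f},{c,e},{d,e}} W15={{f},{a,f},{c,f},{d,e}} W23={{c},{a,b},{a,c},{c,e},{c,f}} W24={{a},{e},{a,b},{a,c},{a,f},{c,e},{d,e}} W25={{a},{a,b},{a,c},{a,f},{c,f},{d,e}} W34={{b},{a,b},{a,c},{c,e}} W35={{a,b},{a,c},{c,f}} W45={{a},{a,b},{a,c},{a,f},{d,e}}
  W123={{c,e},{c,f}} W124={{e},{a,f},{c,e},{d,e}} W125={{a,f},{c,f},{d,e}} W134={{c,e}} W135={{c,f}} W145={{a,f},{d,e}} W234={{a,b},{a,c},{c,e}} W235={{a,b},{a,c},{c,f}} W245={{a},{a,b},{a,c},{a,f},{d,e}} W345={{a,b},{a,c}}
  W1234={{c,e}} W1235={{c,f}} W1245={{a,f},{d,e}} W2345={{a,b},{a,c}}
components per intersection:
  W1: {{e},{c,e},{d,e}} {{f},{a,f},{c,f}}
  W2: {{a},{c},{e},{a,b},{a,c},{a,f},{c,e},{c,f},{d,e}}
  W3: {{b},{a,b}} {{c},{a,c},{c,e},{c,f}}
  W4: {{a},{b},{a,b},{a,c},{a,f}} {{e},{c,e},{d,e}}
  W5: {{a},{f},{a,b},{a,c},{a,f},{c,f}} {{d},{d,e}}
  W12: {{e},{c,e},{d,e}} {{a,f}} {{c,f}}
  W13: {{c,e}} {{c,f}}
  W14: {{e},{c,e},{d,e}} {{a,f}}
  W15: {{f},{a,f},{c,f}} {{d,e}}
  W23: {{c},{a,c},{c,e},{c,f}} {{a,b}}
  W24: {{a},{a,b},{a,c},{a,f}} {{e},{c,e},{d,e}}
  W25: {{a},{a,b},{a,c},{a,f}} {{c,f}} {{d,e}}
  W34: {{b},{a,b}} {{a,c}} {{c,e}}
  W35: {{a,b}} {{a,c}} {{c,f}}
  W45: {{a},{a,b},{a,c},{a,f}} {{d,e}}
  W123: {{c,e}} {{c,f}}
  W124: {{e},{c,e},{d,e}} {{a,f}}
  W125: {{a,f}} {{c,f}} {{d,e}}
  W134: {{c,e}}
  W135: {{c,f}}
  W145: {{a,f}} {{d,e}}
  W234: {{a,b}} {{a,c}} {{c,e}}
  W235: {{a,b}} {{a,c}} {{c,f}}
  W245: {{a},{a,b},{a,c},{a,f}} {{d,e}}
  W345: {{a,b}} {{a,c}}
  W1234: {{c,e}}
  W1235: {{c,f}}
  W1245: {{a,f}} {{d,e}}
  W2345: {{a,b}} {{a,c}}
C dims 9,24,21,6; δ0: rk 8, SNF 1^8; δ1: rk 15, SNF 1^15; δ2: rk 6, SNF 1^6
Ȟ^0 = (9 − 8) − 0 = 1, so Ȟ^0 ≅ Z
Ȟ^1 = (24 − 15) − 8 = 1, so Ȟ^1 ≅ Z
Ȟ^2 = (21 − 6) − 15 = 0, so Ȟ^2 ≅ 0

Ȟ^0 = Z, Ȟ^1 = Z, Ȟ^2 = 0


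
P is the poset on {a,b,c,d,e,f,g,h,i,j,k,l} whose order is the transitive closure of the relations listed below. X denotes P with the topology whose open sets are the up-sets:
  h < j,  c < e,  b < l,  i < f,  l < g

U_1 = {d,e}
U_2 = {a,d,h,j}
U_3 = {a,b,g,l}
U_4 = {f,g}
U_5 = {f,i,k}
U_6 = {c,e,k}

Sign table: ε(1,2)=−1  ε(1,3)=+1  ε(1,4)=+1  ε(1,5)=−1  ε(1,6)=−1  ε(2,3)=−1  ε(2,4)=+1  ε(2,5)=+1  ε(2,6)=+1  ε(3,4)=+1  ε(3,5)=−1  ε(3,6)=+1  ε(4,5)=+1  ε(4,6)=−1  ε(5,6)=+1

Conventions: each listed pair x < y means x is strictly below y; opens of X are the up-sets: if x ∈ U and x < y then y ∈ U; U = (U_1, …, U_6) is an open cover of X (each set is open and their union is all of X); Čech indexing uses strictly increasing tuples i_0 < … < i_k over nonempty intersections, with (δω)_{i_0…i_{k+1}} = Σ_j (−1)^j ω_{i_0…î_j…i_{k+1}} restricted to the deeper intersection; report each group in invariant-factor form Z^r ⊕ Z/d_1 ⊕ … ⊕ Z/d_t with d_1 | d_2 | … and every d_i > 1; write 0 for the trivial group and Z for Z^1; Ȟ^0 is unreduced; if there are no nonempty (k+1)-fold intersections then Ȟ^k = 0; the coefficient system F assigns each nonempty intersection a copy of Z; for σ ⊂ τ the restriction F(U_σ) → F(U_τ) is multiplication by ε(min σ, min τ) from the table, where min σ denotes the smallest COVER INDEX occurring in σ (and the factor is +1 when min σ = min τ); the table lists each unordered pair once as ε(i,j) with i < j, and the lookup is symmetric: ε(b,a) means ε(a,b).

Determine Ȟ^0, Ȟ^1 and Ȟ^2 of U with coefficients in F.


nerve simplices:
  U12={d} U16={e} U23={a} U34={g} U45={f} U56={k}
C dims 6,6; δ0: rk 6, SNF 1^5·2
degree 0: 6−6−0 = 0 → Ȟ^0 ≅ 0
degree 1: 6−0−6 = 0 plus torsion [2] → Ȟ^1 ≅ Z/2
degree 2: 0−0−0 = 0 → Ȟ^2 ≅ 0

Ȟ^0(U;F) ≅ 0, Ȟ^1(U;F) ≅ Z/2 and Ȟ^2(U;F) ≅ 0


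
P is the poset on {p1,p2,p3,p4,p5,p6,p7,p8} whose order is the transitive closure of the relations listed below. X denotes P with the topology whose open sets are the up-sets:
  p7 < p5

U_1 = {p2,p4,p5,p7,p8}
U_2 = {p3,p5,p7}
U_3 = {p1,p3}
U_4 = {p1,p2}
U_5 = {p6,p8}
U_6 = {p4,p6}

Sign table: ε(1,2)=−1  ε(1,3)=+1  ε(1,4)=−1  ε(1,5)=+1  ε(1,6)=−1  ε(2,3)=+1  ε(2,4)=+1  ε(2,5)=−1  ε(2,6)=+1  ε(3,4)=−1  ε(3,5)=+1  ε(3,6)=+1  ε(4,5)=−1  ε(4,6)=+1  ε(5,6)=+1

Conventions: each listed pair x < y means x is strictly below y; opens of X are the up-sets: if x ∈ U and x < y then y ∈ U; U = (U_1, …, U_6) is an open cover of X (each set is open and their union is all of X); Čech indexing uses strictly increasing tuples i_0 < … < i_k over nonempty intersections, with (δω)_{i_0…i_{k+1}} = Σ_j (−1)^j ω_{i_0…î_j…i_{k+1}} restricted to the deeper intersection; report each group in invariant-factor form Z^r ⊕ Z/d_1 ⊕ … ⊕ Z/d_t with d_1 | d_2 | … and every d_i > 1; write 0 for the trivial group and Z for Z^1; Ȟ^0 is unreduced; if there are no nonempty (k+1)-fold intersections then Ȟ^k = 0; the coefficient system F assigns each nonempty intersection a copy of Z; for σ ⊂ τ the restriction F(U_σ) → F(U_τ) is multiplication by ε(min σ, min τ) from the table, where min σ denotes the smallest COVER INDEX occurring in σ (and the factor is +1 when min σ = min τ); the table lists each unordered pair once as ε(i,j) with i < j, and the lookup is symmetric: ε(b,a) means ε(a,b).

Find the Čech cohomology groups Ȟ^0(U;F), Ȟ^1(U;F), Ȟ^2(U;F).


Ȟ^0(U;F) ≅ 0; Ȟ^1(U;F) ≅ Z ⊕ Z/2; Ȟ^2(U;F) ≅ 0

nonempty intersections:
  U12={p5,p7} U14={p2} U15={p8} U16={p4} U23={p3} U34={p1} U56={p6}
C dims 6,7; δ0: rk 6, SNF 1^5·2
Ȟ^0: (6−6)−0=0 ⇒ 0
Ȟ^1: (7−0)−6=1 plus torsion [2] ⇒ Z ⊕ Z/2
Ȟ^2: (0−0)−0=0 ⇒ 0


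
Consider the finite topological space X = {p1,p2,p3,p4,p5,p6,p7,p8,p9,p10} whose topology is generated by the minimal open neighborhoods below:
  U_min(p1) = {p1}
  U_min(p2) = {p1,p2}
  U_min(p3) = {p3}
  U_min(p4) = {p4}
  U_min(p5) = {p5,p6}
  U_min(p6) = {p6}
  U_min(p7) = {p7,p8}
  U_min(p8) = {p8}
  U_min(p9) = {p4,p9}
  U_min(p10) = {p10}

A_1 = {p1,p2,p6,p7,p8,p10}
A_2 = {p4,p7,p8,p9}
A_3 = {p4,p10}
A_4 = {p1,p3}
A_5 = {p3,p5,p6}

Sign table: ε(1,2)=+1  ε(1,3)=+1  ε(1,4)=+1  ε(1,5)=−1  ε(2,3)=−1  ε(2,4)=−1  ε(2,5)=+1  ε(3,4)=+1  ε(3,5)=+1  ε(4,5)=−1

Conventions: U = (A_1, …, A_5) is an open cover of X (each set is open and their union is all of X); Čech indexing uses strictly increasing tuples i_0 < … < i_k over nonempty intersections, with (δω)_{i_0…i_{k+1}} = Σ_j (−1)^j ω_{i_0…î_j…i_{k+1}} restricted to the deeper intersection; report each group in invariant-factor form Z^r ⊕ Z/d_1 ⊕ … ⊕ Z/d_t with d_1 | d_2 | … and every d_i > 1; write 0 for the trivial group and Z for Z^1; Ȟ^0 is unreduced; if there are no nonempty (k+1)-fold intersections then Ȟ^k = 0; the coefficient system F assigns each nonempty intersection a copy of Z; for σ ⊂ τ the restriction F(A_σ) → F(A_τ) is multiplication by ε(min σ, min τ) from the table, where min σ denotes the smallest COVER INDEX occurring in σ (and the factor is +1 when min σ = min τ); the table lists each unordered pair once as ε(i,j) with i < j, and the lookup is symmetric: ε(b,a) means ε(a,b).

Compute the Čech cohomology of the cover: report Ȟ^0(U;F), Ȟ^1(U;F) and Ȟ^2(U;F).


Ȟ^0 ≅ 0, Ȟ^1 ≅ Z ⊕ Z/2 and Ȟ^2 ≅ 0

intersection data:
  A12={p7,p8} A13={p10} A14={p1} A15={p6} A23={p4} A45={p3}
C dims 5,6; δ0: rk 5, SNF 1^4·2
Ȟ^0 = (5 − 5) − 0 = 0, so Ȟ^0 ≅ 0
Ȟ^1 = (6 − 0) − 5 = 1 plus torsion [2], so Ȟ^1 ≅ Z ⊕ Z/2
Ȟ^2 = (0 − 0) − 0 = 0, so Ȟ^2 ≅ 0


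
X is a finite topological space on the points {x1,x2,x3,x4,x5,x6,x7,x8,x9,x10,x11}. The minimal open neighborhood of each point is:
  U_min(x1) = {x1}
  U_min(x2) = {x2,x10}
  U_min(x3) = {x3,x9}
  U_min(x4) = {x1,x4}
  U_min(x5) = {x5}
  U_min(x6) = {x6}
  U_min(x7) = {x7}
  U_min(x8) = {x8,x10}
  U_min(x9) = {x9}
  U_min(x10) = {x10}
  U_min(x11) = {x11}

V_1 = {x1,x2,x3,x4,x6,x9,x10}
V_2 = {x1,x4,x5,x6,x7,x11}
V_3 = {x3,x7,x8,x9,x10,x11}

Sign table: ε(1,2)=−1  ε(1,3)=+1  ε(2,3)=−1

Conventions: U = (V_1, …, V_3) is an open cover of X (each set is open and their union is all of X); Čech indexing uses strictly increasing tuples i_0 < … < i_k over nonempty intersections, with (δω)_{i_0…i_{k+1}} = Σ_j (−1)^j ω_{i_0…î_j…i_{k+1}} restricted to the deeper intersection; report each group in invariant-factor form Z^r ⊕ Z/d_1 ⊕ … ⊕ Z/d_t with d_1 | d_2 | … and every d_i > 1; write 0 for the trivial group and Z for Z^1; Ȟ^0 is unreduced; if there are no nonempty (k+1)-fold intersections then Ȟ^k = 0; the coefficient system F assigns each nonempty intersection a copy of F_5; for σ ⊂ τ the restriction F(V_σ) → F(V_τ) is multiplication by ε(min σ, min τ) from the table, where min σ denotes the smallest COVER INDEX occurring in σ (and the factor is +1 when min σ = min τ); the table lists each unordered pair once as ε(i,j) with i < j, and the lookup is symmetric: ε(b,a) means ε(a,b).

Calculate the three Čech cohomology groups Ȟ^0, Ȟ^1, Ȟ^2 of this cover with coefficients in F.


nerve simplices:
  V12={x1,x4,x6} V13={x3,x9,x10} V23={x7,x11}
C dims 3,3; δ0: rk_F5 2
degree 0: 3−2−0 = 1 → Ȟ^0 ≅ Z/5
degree 1: 3−0−2 = 1 → Ȟ^1 ≅ Z/5
degree 2: 0−0−0 = 0 → Ȟ^2 ≅ 0

Ȟ^0 ≅ Z/5, Ȟ^1 ≅ Z/5 and Ȟ^2 ≅ 0


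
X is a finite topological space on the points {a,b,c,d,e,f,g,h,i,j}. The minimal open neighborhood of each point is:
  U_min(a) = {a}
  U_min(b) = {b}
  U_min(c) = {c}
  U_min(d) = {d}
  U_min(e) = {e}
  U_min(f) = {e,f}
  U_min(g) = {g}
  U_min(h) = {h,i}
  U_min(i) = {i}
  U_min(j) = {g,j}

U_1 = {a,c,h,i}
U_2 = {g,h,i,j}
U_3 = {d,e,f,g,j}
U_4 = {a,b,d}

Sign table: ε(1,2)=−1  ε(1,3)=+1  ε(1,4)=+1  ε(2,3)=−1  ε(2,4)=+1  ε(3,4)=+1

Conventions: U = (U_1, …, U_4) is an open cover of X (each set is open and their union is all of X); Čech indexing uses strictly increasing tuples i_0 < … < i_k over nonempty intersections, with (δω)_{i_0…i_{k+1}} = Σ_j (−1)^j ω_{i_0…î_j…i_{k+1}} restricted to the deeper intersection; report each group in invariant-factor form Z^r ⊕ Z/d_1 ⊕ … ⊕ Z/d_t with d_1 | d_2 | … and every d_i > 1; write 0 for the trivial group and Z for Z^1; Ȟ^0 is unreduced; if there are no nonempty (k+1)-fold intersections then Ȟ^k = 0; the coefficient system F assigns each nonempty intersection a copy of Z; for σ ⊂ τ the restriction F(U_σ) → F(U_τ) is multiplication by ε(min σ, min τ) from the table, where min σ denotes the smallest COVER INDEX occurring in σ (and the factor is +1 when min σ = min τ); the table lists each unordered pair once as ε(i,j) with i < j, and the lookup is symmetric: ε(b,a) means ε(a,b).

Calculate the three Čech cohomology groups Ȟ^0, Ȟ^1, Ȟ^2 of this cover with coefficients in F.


Ȟ^0 ≅ Z, Ȟ^1 ≅ Z, Ȟ^2 ≅ 0

nonempty intersections:
  U12={h,i} U14={a} U23={g,j} U34={d}
C dims 4,4; δ0: rk 3, SNF 1^3
Ȟ^0: (4−3)−0=1 ⇒ Z
Ȟ^1: (4−0)−3=1 ⇒ Z
Ȟ^2: (0−0)−0=0 ⇒ 0


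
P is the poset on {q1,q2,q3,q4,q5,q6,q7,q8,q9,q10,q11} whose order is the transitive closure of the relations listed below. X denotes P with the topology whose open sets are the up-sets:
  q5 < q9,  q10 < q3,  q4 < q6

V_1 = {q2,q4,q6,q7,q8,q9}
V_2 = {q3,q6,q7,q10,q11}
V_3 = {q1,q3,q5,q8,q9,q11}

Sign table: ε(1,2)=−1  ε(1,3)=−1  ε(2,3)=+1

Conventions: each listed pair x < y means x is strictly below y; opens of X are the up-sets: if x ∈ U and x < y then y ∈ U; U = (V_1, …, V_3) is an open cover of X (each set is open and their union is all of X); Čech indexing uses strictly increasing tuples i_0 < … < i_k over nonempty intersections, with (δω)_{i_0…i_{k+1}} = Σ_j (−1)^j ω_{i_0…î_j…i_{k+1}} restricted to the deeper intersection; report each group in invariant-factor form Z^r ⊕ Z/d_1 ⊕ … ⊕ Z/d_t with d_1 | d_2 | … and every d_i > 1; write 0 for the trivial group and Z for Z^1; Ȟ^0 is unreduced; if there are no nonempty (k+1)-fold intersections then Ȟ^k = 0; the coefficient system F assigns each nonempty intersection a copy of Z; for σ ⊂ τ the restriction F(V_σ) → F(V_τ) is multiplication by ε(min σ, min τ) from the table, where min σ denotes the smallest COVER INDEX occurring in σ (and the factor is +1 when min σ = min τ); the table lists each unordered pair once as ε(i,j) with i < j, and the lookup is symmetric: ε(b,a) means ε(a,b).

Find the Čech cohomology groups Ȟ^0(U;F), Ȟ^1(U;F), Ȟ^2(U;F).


Ȟ^0 ≅ Z, Ȟ^1 ≅ Z and Ȟ^2 ≅ 0

nonempty overlaps:
  V12={q6,q7} V13={q8,q9} V23={q3,q11}
C dims 3,3; δ0: rk 2, SNF 1^2
degree 0: 3−2−0 = 1 → Ȟ^0 ≅ Z
degree 1: 3−0−2 = 1 → Ȟ^1 ≅ Z
degree 2: 0−0−0 = 0 → Ȟ^2 ≅ 0


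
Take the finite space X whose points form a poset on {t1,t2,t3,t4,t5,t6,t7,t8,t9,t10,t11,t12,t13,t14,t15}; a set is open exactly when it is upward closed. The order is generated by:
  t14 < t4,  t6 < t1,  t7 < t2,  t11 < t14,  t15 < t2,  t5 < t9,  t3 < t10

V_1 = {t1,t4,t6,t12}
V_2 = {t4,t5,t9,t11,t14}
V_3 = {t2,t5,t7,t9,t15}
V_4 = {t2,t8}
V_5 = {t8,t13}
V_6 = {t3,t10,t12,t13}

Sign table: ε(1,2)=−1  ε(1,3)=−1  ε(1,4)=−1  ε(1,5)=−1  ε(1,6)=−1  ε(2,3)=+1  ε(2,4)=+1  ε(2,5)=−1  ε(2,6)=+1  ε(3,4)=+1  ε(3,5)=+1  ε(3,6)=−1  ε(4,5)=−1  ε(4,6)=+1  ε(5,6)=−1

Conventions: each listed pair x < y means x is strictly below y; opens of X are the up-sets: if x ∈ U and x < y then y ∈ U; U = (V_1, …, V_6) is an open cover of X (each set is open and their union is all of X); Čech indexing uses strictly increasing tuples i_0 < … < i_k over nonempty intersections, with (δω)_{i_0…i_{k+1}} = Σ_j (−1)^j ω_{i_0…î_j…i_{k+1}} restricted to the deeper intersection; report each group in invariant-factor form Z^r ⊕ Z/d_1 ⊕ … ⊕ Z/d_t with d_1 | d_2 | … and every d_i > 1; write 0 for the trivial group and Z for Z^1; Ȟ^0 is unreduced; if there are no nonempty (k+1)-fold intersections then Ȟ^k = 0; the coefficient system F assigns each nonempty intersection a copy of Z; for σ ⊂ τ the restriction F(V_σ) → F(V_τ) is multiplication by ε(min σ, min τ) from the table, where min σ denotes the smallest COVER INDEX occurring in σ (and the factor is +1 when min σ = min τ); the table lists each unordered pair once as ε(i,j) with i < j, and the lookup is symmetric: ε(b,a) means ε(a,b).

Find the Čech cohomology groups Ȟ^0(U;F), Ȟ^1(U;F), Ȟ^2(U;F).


Ȟ^0 = Z,  Ȟ^1 = Z,  Ȟ^2 = 0

nerve of the cover:
  V12={t4} V16={t12} V23={t5,t9} V34={t2} V45={t8} V56={t13}
C dims 6,6; δ0: rk 5, SNF 1^5
Ȟ^0 = (6 − 5) − 0 = 1, so Ȟ^0 ≅ Z
Ȟ^1 = (6 − 0) − 5 = 1, so Ȟ^1 ≅ Z
Ȟ^2 = (0 − 0) − 0 = 0, so Ȟ^2 ≅ 0


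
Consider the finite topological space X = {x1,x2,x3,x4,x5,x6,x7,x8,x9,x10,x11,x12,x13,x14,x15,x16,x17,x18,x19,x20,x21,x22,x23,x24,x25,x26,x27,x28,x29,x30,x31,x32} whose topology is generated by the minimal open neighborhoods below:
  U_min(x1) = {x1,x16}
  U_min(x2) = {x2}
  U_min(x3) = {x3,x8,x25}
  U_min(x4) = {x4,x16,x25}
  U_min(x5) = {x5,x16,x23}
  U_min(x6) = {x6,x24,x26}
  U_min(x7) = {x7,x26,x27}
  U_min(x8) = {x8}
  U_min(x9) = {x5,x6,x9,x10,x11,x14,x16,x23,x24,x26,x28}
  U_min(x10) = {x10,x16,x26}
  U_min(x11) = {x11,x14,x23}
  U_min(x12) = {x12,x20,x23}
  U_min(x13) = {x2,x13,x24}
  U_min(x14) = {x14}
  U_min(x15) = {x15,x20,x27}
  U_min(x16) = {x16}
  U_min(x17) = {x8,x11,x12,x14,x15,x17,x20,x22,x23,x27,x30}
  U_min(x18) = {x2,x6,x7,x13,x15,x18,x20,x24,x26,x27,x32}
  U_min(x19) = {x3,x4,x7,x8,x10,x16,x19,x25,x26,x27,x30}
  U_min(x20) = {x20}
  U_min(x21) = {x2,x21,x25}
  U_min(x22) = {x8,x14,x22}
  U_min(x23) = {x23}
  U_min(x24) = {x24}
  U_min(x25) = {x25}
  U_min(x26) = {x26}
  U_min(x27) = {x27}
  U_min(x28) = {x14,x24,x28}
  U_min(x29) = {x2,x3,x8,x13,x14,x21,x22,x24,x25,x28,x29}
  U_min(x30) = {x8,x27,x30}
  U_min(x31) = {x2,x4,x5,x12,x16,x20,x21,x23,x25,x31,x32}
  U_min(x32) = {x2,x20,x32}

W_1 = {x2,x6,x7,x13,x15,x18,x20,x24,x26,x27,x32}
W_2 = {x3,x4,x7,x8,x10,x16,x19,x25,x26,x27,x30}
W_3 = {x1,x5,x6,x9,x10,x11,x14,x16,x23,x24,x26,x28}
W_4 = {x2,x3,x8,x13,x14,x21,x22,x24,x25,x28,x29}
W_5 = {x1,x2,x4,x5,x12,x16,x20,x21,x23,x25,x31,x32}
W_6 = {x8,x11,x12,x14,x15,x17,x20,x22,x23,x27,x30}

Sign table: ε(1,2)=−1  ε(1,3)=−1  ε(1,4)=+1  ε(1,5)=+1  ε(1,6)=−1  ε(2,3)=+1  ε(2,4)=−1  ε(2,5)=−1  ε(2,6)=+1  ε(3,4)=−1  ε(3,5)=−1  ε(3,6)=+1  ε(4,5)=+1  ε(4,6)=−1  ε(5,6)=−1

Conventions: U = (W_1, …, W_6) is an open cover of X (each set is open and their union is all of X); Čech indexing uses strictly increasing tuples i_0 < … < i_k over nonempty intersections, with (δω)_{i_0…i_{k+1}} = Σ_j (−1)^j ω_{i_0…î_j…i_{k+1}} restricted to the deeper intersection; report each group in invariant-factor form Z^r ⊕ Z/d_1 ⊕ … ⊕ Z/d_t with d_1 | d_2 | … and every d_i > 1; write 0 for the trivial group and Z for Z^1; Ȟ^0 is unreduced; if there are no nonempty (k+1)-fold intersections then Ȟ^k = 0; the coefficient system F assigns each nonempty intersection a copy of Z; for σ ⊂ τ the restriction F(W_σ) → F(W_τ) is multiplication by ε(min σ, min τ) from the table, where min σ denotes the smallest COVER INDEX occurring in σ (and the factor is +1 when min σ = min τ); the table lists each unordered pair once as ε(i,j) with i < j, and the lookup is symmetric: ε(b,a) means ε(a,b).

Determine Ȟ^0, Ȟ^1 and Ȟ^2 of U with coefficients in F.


Ȟ^0 ≅ Z; Ȟ^1 ≅ 0; Ȟ^2 ≅ Z/2

nerve of the cover:
  W12={x7,x26,x27} W13={x6,x24,x26} W14={x2,x13,x24} W15={x2,x20,x32} W16={x15,x20,x27} W23={x10,x16,x26} W24={x3,x8,x25} W25={x4,x16,x25} W26={x8,x27,x30} W34={x14,x24,x28} W35={x1,x5,x16,x23} W36={x11,x14,x23} W45={x2,x21,x25} W46={x8,x14,x22} W56={x12,x20,x23}
  W123={x26} W126={x27} W134={x24} W145={x2} W156={x20} W235={x16} W245={x25} W246={x8} W346={x14} W356={x23}
C dims 6,15,10; δ0: rk 5, SNF 1^5; δ1: rk 10, SNF 1^9·2
Ȟ^0 = (6 − 5) − 0 = 1, so Ȟ^0 ≅ Z
Ȟ^1 = (15 − 10) − 5 = 0, so Ȟ^1 ≅ 0
Ȟ^2 = (10 − 0) − 10 = 0 plus torsion [2], so Ȟ^2 ≅ Z/2


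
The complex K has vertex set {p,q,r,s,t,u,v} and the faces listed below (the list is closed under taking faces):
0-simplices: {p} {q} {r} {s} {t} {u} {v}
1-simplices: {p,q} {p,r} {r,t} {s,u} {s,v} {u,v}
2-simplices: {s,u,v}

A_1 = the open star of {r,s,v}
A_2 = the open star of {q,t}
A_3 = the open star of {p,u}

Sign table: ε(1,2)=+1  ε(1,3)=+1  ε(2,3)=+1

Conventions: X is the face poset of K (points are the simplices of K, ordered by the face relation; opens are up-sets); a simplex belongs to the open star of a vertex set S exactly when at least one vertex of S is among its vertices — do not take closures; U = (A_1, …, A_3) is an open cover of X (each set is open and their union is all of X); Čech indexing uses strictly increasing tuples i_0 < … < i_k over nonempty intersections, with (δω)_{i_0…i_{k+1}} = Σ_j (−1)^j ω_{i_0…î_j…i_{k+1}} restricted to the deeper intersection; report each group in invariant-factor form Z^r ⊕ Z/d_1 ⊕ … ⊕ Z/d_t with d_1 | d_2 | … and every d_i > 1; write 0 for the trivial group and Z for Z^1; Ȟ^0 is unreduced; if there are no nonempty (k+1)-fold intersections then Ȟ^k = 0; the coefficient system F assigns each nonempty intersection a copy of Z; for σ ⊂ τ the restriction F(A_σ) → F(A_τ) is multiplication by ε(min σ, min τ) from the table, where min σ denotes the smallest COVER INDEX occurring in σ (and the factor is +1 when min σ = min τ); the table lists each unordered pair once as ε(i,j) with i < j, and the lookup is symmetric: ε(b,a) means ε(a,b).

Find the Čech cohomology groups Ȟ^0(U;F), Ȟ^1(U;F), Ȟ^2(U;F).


nonempty intersections:
  A1={{r},{s},{v},{p,r},{r,t},{s,u},{s,v},{u,v},{s,u,v}} A2={{q},{t},{p,q},{r,t}} A3={{p},{u},{p,q},{p,r},{s,u},{u,v},{s,u,v}}
  A12={{r,t}} A13={{p,r},{s,u},{u,v},{s,u,v}} A23={{p,q}}
C dims 3,3; δ0: rk 2, SNF 1^2
Ȟ^0: (3−2)−0=1 ⇒ Z
Ȟ^1: (3−0)−2=1 ⇒ Z
Ȟ^2: (0−0)−0=0 ⇒ 0

Ȟ^0(U;F) ≅ Z; Ȟ^1(U;F) ≅ Z; Ȟ^2(U;F) ≅ 0


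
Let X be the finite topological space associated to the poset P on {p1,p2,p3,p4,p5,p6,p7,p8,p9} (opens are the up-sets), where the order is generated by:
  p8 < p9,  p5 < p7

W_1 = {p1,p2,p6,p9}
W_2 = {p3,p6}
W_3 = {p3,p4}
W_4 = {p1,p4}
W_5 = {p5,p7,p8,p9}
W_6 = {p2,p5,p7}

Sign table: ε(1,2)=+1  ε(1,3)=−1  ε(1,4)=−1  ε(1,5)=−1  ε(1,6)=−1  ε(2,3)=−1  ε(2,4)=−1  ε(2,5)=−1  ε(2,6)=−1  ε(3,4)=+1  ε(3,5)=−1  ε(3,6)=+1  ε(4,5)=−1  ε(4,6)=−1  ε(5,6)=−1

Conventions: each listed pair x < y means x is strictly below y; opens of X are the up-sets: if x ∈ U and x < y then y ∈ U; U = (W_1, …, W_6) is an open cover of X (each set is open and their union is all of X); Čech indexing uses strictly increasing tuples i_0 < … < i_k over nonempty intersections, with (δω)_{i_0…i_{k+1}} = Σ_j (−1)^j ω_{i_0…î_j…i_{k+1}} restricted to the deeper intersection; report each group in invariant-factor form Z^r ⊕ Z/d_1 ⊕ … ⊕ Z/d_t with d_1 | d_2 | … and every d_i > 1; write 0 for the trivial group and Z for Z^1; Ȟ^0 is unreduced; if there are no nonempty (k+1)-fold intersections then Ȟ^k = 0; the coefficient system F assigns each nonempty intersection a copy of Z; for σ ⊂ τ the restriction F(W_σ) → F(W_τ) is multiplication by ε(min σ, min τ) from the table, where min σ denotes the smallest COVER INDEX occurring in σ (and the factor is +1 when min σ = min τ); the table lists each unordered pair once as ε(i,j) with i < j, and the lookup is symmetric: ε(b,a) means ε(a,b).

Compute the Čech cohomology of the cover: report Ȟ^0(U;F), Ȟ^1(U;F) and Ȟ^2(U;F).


cover nerve:
  W12={p6} W14={p1} W15={p9} W16={p2} W23={p3} W34={p4} W56={p5,p7}
C dims 6,7; δ0: rk 6, SNF 1^5·2
Ȟ^0: (6−6)−0=0 ⇒ 0
Ȟ^1: (7−0)−6=1 plus torsion [2] ⇒ Z ⊕ Z/2
Ȟ^2: (0−0)−0=0 ⇒ 0

Ȟ^0 ≅ 0, Ȟ^1 ≅ Z ⊕ Z/2, Ȟ^2 ≅ 0


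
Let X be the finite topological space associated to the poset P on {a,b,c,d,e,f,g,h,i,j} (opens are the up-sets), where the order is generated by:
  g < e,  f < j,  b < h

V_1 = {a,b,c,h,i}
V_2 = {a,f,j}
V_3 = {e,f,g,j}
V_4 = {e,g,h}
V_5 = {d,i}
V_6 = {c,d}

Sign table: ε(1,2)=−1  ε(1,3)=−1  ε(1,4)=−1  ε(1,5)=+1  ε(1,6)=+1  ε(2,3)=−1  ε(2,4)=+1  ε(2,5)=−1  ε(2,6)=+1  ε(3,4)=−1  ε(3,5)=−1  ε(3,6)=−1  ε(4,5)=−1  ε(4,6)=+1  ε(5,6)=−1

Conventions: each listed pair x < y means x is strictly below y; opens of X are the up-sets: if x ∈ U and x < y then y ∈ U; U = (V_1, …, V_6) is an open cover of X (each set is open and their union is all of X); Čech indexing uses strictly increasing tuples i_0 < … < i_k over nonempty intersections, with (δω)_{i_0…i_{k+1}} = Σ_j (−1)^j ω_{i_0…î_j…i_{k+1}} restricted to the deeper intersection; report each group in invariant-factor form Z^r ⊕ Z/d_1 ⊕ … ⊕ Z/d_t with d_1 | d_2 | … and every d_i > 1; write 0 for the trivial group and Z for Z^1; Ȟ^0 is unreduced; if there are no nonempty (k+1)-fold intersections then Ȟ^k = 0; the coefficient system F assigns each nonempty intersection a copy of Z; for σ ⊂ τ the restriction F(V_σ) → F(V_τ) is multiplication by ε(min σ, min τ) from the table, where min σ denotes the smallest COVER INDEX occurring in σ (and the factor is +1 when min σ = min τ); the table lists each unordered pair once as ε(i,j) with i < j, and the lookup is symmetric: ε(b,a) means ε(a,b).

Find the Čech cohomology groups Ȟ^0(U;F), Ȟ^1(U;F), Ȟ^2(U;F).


intersection data:
  V12={a} V14={h} V15={i} V16={c} V23={f,j} V34={e,g} V56={d}
C dims 6,7; δ0: rk 6, SNF 1^5·2
Ȟ^0 = (6 − 6) − 0 = 0, so Ȟ^0 ≅ 0
Ȟ^1 = (7 − 0) − 6 = 1 plus torsion [2], so Ȟ^1 ≅ Z ⊕ Z/2
Ȟ^2 = (0 − 0) − 0 = 0, so Ȟ^2 ≅ 0

Ȟ^0 ≅ 0; Ȟ^1 ≅ Z ⊕ Z/2; Ȟ^2 ≅ 0


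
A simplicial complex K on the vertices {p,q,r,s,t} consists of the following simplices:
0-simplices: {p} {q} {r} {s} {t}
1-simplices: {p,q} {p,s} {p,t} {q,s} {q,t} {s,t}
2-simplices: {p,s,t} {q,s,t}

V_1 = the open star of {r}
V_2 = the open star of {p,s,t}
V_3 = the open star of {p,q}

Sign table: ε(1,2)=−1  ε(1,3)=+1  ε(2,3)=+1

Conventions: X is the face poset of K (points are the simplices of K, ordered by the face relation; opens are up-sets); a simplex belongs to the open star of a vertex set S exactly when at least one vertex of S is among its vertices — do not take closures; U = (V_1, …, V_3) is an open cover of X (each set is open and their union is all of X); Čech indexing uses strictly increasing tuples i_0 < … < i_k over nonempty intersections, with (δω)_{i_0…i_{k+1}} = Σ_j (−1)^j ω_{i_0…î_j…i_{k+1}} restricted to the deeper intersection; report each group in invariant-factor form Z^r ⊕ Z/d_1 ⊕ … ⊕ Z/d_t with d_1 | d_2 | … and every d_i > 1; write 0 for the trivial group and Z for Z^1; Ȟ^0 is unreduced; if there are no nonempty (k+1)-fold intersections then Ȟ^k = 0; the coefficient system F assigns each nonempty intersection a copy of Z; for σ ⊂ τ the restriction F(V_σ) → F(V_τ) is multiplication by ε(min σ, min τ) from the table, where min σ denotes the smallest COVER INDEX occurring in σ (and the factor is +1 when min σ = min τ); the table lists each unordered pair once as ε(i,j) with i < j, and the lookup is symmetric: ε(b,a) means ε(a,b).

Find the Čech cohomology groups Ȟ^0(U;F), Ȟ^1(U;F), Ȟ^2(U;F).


nonempty overlaps:
  V1={{r}} V2={{p},{s},{t},{p,q},{p,s},{p,t},{q,s},{q,t},{s,t},{p,s,t},{q,s,t}} V3={{p},{q},{p,q},{p,s},{p,t},{q,s},{q,t},{p,s,t},{q,s,t}}
  V23={{p},{p,q},{p,s},{p,t},{q,s},{q,t},{p,s,t},{q,s,t}}
C dims 3,1; δ0: rk 1, SNF 1^1
degree 0: 3−1−0 = 2 → Ȟ^0 ≅ Z^2
degree 1: 1−0−1 = 0 → Ȟ^1 ≅ 0
degree 2: 0−0−0 = 0 → Ȟ^2 ≅ 0

Ȟ^0(U;F) ≅ Z^2, Ȟ^1(U;F) ≅ 0, Ȟ^2(U;F) ≅ 0


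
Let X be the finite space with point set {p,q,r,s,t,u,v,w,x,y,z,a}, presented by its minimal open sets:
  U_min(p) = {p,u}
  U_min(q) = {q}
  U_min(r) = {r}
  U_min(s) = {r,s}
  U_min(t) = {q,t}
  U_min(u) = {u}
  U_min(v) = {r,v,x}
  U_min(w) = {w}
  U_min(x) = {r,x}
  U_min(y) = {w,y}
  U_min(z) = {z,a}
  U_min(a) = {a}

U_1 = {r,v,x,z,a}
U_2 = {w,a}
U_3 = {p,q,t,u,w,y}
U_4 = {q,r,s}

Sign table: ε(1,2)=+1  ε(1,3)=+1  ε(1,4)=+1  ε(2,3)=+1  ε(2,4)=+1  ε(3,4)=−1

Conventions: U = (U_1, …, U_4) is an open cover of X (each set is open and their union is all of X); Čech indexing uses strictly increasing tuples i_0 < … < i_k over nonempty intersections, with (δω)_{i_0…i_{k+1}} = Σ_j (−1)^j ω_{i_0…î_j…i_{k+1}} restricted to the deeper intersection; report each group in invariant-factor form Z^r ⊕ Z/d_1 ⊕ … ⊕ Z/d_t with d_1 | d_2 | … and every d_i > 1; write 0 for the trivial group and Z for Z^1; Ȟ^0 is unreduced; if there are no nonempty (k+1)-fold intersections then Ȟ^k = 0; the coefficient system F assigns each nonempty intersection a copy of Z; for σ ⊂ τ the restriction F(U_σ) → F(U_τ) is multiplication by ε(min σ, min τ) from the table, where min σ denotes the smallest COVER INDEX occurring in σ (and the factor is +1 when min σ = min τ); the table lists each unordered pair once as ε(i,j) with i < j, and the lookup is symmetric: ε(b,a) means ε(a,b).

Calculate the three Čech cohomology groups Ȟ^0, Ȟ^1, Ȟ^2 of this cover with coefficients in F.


Ȟ^0 = 0, Ȟ^1 = Z/2 and Ȟ^2 = 0

nerve simplices:
  U12={a} U14={r} U23={w} U34={q}
C dims 4,4; δ0: rk 4, SNF 1^3·2
degree 0: 4−4−0 = 0 → Ȟ^0 ≅ 0
degree 1: 4−0−4 = 0 plus torsion [2] → Ȟ^1 ≅ Z/2
degree 2: 0−0−0 = 0 → Ȟ^2 ≅ 0


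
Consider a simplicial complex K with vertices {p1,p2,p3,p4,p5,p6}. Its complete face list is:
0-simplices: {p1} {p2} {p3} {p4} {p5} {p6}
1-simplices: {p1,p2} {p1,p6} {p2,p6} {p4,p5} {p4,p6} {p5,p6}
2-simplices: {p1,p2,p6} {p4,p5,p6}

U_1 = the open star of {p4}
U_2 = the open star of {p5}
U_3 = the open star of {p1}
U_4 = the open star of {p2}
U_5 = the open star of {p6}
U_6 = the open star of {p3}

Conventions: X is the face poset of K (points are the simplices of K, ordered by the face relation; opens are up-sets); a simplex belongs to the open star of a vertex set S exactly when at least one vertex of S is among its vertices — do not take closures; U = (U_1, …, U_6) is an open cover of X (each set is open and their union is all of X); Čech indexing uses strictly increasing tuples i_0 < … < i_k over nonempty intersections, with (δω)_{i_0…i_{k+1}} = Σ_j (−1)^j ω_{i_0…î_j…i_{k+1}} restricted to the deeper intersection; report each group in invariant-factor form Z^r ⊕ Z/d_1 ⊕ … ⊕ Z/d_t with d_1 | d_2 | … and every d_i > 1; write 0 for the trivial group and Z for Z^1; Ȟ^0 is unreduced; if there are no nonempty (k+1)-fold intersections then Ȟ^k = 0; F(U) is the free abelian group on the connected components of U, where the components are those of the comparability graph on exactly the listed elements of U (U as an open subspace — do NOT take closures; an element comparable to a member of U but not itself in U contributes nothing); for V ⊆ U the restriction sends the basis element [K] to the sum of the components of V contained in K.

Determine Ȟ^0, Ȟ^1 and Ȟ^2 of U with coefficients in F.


Ȟ^0(U;F) ≅ Z^2,  Ȟ^1(U;F) ≅ 0,  Ȟ^2(U;F) ≅ 0

nonempty overlaps:
  U1={{p4},{p4,p5},{p4,p6},{p4,p5,p6}} U2={{p5},{p4,p5},{p5,p6},{p4,p5,p6}} U3={{p1},{p1,p2},{p1,p6},{p1,p2,p6}} U4={{p2},{p1,p2},{p2,p6},{p1,p2,p6}} U5={{p6},{p1,p6},{p2,p6},{p4,p6},{p5,p6},{p1,p2,p6},{p4,p5,p6}} U6={{p3}}
  U12={{p4,p5},{p4,p5,p6}} U15={{p4,p6},{p4,p5,p6}} U25={{p5,p6},{p4,p5,p6}} U34={{p1,p2},{p1,p2,p6}} U35={{p1,p6},{p1,p2,p6}} U45={{p2,p6},{p1,p2,p6}}
  U125={{p4,p5,p6}} U345={{p1,p2,p6}}
components per intersection:
  U1: {{p4},{p4,p5},{p4,p6},{p4,p5,p6}}
  U2: {{p5},{p4,p5},{p5,p6},{p4,p5,p6}}
  U3: {{p1},{p1,p2},{p1,p6},{p1,p2,p6}}
  U4: {{p2},{p1,p2},{p2,p6},{p1,p2,p6}}
  U5: {{p6},{p1,p6},{p2,p6},{p4,p6},{p5,p6},{p1,p2,p6},{p4,p5,p6}}
  U6: {{p3}}
  U12: {{p4,p5},{p4,p5,p6}}
  U15: {{p4,p6},{p4,p5,p6}}
  U25: {{p5,p6},{p4,p5,p6}}
  U34: {{p1,p2},{p1,p2,p6}}
  U35: {{p1,p6},{p1,p2,p6}}
  U45: {{p2,p6},{p1,p2,p6}}
  U125: {{p4,p5,p6}}
  U345: {{p1,p2,p6}}
C dims 6,6,2; δ0: rk 4, SNF 1^4; δ1: rk 2, SNF 1^2
degree 0: 6−4−0 = 2 → Ȟ^0 ≅ Z^2
degree 1: 6−2−4 = 0 → Ȟ^1 ≅ 0
degree 2: 2−0−2 = 0 → Ȟ^2 ≅ 0


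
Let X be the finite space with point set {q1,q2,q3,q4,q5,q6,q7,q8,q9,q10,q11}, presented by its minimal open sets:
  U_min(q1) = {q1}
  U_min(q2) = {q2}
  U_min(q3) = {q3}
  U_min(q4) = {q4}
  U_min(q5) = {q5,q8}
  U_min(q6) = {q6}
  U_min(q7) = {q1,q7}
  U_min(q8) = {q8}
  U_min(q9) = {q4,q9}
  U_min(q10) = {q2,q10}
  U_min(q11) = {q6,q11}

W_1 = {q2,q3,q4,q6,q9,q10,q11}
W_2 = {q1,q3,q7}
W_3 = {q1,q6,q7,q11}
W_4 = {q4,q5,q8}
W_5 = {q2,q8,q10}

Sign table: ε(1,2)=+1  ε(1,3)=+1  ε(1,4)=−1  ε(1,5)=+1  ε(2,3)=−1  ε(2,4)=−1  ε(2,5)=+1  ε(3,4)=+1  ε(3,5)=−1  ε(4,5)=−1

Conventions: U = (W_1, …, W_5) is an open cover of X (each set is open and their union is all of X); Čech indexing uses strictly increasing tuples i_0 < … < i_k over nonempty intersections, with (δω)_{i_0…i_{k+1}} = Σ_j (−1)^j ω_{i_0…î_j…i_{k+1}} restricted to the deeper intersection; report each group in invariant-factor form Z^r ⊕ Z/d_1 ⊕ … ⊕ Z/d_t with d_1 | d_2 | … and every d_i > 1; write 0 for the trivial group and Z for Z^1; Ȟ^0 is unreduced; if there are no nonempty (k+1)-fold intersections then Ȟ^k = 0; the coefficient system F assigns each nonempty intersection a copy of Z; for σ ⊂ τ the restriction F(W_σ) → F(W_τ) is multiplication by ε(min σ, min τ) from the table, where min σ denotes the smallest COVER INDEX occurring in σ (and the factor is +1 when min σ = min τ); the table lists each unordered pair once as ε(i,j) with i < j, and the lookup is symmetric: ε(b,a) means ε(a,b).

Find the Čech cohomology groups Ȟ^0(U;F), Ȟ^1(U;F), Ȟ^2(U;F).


Ȟ^0(U;F) ≅ 0, Ȟ^1(U;F) ≅ Z ⊕ Z/2, Ȟ^2(U;F) ≅ 0

nerve of the cover:
  W12={q3} W13={q6,q11} W14={q4} W15={q2,q10} W23={q1,q7} W45={q8}
C dims 5,6; δ0: rk 5, SNF 1^4·2
Ȟ^0 = (5 − 5) − 0 = 0, so Ȟ^0 ≅ 0
Ȟ^1 = (6 − 0) − 5 = 1 plus torsion [2], so Ȟ^1 ≅ Z ⊕ Z/2
Ȟ^2 = (0 − 0) − 0 = 0, so Ȟ^2 ≅ 0


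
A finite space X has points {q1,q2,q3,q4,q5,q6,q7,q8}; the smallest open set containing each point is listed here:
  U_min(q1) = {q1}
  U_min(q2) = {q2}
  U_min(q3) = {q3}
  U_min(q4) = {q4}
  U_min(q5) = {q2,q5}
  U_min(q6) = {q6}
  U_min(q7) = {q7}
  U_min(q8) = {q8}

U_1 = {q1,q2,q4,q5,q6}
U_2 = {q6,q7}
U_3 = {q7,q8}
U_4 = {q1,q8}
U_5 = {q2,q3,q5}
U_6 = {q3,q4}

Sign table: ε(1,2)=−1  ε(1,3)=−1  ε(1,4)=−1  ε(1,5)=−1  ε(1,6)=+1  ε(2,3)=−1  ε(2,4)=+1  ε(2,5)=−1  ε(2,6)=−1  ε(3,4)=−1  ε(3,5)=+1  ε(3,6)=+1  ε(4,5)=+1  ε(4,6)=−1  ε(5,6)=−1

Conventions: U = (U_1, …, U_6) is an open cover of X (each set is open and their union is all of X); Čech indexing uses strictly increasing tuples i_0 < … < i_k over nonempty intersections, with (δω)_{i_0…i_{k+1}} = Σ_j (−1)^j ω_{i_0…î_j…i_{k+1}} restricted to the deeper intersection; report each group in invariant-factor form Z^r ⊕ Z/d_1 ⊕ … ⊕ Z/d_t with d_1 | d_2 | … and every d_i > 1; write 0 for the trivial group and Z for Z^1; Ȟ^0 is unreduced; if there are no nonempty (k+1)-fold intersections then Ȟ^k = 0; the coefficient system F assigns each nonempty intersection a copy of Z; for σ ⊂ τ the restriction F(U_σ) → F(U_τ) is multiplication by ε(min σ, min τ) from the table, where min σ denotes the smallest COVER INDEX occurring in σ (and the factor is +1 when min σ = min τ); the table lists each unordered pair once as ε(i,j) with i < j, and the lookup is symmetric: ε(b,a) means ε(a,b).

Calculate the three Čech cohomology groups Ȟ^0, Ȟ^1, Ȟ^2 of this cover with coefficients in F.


nerve of the cover:
  U12={q6} U14={q1} U15={q2,q5} U16={q4} U23={q7} U34={q8} U56={q3}
C dims 6,7; δ0: rk 5, SNF 1^5
Ȟ^0 = (6 − 5) − 0 = 1, so Ȟ^0 ≅ Z
Ȟ^1 = (7 − 0) − 5 = 2, so Ȟ^1 ≅ Z^2
Ȟ^2 = (0 − 0) − 0 = 0, so Ȟ^2 ≅ 0

Ȟ^0 ≅ Z, Ȟ^1 ≅ Z^2, Ȟ^2 ≅ 0
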